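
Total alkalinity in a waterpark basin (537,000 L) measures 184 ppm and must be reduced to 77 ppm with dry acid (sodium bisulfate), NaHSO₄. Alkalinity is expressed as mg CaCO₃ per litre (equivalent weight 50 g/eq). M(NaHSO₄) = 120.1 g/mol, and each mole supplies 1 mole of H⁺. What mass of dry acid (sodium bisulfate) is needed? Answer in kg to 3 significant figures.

138 kg

Alkalinity to neutralize: (184 − 77) = 107 mg/L as CaCO₃ × 537,000 L = 57,460 g as CaCO₃.
Equivalents of H⁺ required: 57,460 ÷ 50 g/eq = 1149 eq = 1149 mol NaHSO₄.
Mass of NaHSO₄: 1149 × 120.1 = 138,000 g.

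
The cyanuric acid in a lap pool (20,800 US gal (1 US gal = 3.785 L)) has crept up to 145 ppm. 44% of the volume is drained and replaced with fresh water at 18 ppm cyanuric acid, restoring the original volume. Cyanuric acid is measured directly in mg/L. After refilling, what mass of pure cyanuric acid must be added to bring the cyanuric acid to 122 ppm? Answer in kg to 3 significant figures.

2.59 kg

Volume: 20,800 US gal × 3.785 L/gal = 78,728 L.
After draining 44% and refilling: 145 × 0.56 + 18 × 0.44 = 89.12 ppm.
Deficit to target: 122 − 89.12 = 32.88 mg/L.
Mass: 32.88 mg/L × 78,728 L = 2589 g cyanuric acid.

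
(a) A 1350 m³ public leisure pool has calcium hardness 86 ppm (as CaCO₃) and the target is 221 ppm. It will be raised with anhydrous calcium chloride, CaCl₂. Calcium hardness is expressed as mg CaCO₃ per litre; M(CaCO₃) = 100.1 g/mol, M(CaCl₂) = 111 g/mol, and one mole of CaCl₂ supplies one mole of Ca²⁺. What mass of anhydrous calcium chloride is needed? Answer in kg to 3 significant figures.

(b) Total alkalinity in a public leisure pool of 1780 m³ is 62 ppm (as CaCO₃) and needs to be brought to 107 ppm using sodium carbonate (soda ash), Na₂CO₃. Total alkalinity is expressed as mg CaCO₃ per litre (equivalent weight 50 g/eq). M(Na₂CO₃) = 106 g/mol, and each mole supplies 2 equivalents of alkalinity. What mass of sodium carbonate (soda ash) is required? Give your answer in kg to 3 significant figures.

(a) 202 kg; (b) 84.9 kg

(a) Volume: 1350 m³ = 1,350,000 L.
(a) Hardness to add: (221 − 86) = 135 mg/L as CaCO₃ × 1,350,000 L = 182,200 g as CaCO₃.
(a) Moles of Ca²⁺ (1 mol Ca²⁺ ≡ 1 mol CaCO₃): 182,200 / 100.1 g/mol = 1821 mol.
(a) Mass of CaCl₂: 1821 × 111 = 202,100 g.

(b) Volume: 1780 m³ = 1,780,000 L.
(b) Alkalinity to add: (107 − 62) = 45 mg/L as CaCO₃ × 1,780,000 L = 80,100 g as CaCO₃.
(b) Equivalents: 80,100 g ÷ 50 g/eq = 1602 eq.
(b) Each mole of Na₂CO₃ supplies 2 eq, so 1602 / 2 = 801 mol.
(b) Mass: 801 mol × 106 g/mol = 84,910 g.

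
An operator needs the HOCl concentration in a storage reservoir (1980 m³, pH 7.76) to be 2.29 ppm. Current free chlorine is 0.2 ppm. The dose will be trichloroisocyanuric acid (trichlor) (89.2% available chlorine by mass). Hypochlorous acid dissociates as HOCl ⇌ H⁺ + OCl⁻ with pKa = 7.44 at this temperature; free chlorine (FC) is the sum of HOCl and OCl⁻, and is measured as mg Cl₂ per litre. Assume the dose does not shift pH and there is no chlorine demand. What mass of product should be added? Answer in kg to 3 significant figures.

15.3 kg

Volume: 1980 m³ = 1,980,000 L.
[OCl⁻]/[HOCl] = 10^(pH − pKa) = 10^(7.76 − 7.44) = 2.089; fraction as HOCl = 1/(1 + 2.089) = 0.3237.
Free chlorine required for 2.29 ppm HOCl: 2.29 / 0.3237 = 7.074 ppm.
FC to add: 7.074 − 0.2 = 6.874 mg/L as Cl₂.
Cl₂ equivalent: 6.874 mg/L × 1,980,000 L = 13,610 g.
Product at 89.2% available Cl: 13,610 / 0.892 = 15,260 g.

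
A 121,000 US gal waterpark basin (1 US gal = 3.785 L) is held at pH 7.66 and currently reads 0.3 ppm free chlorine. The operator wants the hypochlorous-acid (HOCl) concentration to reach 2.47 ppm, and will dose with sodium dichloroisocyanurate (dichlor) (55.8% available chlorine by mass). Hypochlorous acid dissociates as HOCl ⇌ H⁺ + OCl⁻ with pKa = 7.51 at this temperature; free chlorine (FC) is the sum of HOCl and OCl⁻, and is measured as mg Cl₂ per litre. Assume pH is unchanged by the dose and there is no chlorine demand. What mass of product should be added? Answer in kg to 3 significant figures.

4.64 kg

Volume: 121,000 US gal × 3.785 L/gal = 457,985 L.
[OCl⁻]/[HOCl] = 10^(pH − pKa) = 10^(7.66 − 7.51) = 1.413; fraction as HOCl = 1/(1 + 1.413) = 0.4145.
Free chlorine required for 2.47 ppm HOCl: 2.47 / 0.4145 = 5.959 ppm.
FC to add: 5.959 − 0.3 = 5.659 mg/L as Cl₂.
Cl₂ equivalent: 5.659 mg/L × 457,985 L = 2592 g.
Product at 55.8% available Cl: 2592 / 0.558 = 4645 g.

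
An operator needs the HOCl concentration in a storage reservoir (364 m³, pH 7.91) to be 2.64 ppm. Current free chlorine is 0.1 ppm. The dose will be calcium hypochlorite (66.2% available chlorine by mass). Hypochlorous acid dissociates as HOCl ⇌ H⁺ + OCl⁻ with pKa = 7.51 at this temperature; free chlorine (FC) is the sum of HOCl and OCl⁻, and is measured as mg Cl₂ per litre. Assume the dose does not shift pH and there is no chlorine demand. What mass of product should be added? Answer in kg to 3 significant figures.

5.04 kg

Volume: 364 m³ = 364,000 L.
[OCl⁻]/[HOCl] = 10^(pH − pKa) = 10^(7.91 − 7.51) = 2.512; fraction as HOCl = 1/(1 + 2.512) = 0.2847.
Free chlorine required for 2.64 ppm HOCl: 2.64 / 0.2847 = 9.271 ppm.
FC to add: 9.271 − 0.1 = 9.171 mg/L as Cl₂.
Cl₂ equivalent: 9.171 mg/L × 364,000 L = 3338 g.
Product at 66.2% available Cl: 3338 / 0.662 = 5043 g.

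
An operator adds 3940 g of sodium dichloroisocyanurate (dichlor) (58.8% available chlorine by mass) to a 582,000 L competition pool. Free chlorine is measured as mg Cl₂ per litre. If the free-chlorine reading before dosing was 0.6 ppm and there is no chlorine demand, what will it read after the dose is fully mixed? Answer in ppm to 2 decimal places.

4.58 ppm

Available chlorine delivered: 3940 g × 0.588 = 2317 g as Cl₂.
Concentration rise: 2317 g / 582,000 L = 3.981 mg/L = 3.98 ppm.
Final FC: 0.6 + 3.98 = 4.58 ppm.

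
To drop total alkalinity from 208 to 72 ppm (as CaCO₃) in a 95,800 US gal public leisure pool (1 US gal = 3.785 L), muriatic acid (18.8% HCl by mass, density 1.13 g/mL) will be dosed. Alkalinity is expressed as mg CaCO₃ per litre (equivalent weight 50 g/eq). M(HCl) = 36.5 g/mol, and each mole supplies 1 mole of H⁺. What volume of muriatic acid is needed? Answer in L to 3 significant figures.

Volume: 95,800 US gal × 3.785 L/gal = 362,603 L.
Alkalinity to neutralize: (208 − 72) = 136 mg/L as CaCO₃ × 362,603 L = 49,310 g as CaCO₃.
Equivalents of H⁺ required: 49,310 ÷ 50 g/eq = 986.3 eq = 986.3 mol HCl.
Mass of HCl: 986.3 × 36.5 = 36,000 g.
Mass of 18.8% solution: 36,000 / 0.188 = 191,500 g.
Volume: 191,500 g ÷ 1.13 g/mL = 169,500 mL.

169 L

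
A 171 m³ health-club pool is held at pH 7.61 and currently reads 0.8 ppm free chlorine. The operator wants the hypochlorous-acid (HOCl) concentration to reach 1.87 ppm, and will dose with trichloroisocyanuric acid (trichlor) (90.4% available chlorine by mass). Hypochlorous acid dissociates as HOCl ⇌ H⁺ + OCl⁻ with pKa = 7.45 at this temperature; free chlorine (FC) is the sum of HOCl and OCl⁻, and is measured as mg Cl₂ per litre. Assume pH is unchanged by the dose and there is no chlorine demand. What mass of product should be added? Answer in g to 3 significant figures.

714 g

Volume: 171 m³ = 171,000 L.
[OCl⁻]/[HOCl] = 10^(pH − pKa) = 10^(7.61 − 7.45) = 1.445; fraction as HOCl = 1/(1 + 1.445) = 0.4089.
Free chlorine required for 1.87 ppm HOCl: 1.87 / 0.4089 = 4.573 ppm.
FC to add: 4.573 − 0.8 = 3.773 mg/L as Cl₂.
Cl₂ equivalent: 3.773 mg/L × 171,000 L = 645.2 g.
Product at 90.4% available Cl: 645.2 / 0.904 = 713.7 g.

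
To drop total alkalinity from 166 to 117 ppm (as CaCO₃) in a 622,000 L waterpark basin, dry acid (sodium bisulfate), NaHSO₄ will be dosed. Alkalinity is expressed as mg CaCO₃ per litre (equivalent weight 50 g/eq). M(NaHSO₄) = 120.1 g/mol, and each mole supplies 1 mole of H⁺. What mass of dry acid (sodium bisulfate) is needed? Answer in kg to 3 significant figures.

73.2 kg

Alkalinity to neutralize: (166 − 117) = 49 mg/L as CaCO₃ × 622,000 L = 30,480 g as CaCO₃.
Equivalents of H⁺ required: 30,480 ÷ 50 g/eq = 609.6 eq = 609.6 mol NaHSO₄.
Mass of NaHSO₄: 609.6 × 120.1 = 73,210 g.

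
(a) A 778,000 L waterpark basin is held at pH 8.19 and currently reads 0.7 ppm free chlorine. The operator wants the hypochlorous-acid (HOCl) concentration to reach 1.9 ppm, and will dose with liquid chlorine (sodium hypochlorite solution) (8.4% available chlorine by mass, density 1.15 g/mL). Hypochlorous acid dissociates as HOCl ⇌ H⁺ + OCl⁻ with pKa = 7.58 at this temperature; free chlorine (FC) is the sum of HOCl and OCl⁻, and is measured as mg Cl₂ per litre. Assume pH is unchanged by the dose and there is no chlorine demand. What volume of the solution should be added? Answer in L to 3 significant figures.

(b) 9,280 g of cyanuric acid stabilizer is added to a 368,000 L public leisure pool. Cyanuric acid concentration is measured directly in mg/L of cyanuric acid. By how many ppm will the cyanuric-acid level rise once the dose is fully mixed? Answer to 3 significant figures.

(a) 72.0 L; (b) 25.2 ppm

(a) [OCl⁻]/[HOCl] = 10^(pH − pKa) = 10^(8.19 − 7.58) = 4.074; fraction as HOCl = 1/(1 + 4.074) = 0.1971.
(a) Free chlorine required for 1.9 ppm HOCl: 1.9 / 0.1971 = 9.64 ppm.
(a) FC to add: 9.64 − 0.7 = 8.94 mg/L as Cl₂.
(a) Cl₂ equivalent: 8.94 mg/L × 778,000 L = 6955 g.
(a) Product at 8.4% available Cl: 6955 / 0.084 = 82,800 g.
(a) Volume: 82,800 g ÷ 1.15 g/mL = 72,000 mL.

(b) Rise: 9,280 g / 368,000 L × 1000 = 25.22 mg/L.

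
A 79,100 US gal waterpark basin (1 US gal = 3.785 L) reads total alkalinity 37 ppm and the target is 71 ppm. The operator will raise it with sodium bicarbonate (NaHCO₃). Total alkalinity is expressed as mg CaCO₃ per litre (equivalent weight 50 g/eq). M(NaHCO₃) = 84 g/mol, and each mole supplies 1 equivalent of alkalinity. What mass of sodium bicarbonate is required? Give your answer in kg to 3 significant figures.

Volume: 79,100 US gal × 3.785 L/gal = 299,394 L.
Alkalinity to add: (71 − 37) = 34 mg/L as CaCO₃ × 299,394 L = 10,180 g as CaCO₃.
Equivalents: 10,180 g ÷ 50 g/eq = 203.6 eq.
NaHCO₃ supplies 1 eq per mole → 203.6 mol.
Mass: 203.6 mol × 84 g/mol = 17,100 g.

17.1 kg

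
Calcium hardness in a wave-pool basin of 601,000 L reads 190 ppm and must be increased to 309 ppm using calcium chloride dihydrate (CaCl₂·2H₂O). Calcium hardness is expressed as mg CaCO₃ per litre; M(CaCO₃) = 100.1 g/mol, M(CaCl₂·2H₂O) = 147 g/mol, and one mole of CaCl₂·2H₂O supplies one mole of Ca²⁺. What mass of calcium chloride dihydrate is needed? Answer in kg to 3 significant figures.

105 kg

Hardness to add: (309 − 190) = 119 mg/L as CaCO₃ × 601,000 L = 71,520 g as CaCO₃.
Moles of Ca²⁺ (1 mol Ca²⁺ ≡ 1 mol CaCO₃): 71,520 / 100.1 g/mol = 714.5 mol.
Mass of CaCl₂·2H₂O: 714.5 × 147 = 105,000 g.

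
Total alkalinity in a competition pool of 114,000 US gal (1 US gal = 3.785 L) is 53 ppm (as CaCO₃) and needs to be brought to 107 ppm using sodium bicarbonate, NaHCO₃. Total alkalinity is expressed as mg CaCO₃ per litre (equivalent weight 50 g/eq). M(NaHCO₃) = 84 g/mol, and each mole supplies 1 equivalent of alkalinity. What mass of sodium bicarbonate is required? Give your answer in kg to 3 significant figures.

39.1 kg

Volume: 114,000 US gal × 3.785 L/gal = 431,490 L.
Alkalinity to add: (107 − 53) = 54 mg/L as CaCO₃ × 431,490 L = 23,300 g as CaCO₃.
Equivalents: 23,300 g ÷ 50 g/eq = 466 eq.
NaHCO₃ supplies 1 eq per mole → 466 mol.
Mass: 466 mol × 84 g/mol = 39,140 g.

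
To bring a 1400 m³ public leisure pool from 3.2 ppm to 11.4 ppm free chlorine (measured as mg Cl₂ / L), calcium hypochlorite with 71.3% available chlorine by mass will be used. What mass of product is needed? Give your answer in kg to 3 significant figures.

Volume: 1400 m³ = 1,400,000 L.
Chlorine deficit: 11.4 − 3.2 = 8.2 ppm = 8.2 mg/L as Cl₂.
Cl₂ equivalent needed: 8.2 mg/L × 1,400,000 L = 11,480,000 mg = 11,480 g.
Product at 71.3% available chlorine: 11,480 / 0.713 = 16,100 g.

16.1 kg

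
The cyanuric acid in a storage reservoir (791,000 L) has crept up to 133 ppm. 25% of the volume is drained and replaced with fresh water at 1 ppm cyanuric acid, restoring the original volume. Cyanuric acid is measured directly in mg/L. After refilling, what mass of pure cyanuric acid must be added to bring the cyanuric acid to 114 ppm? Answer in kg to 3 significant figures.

11.1 kg

After draining 25% and refilling: 133 × 0.75 + 1 × 0.25 = 100 ppm.
Deficit to target: 114 − 100 = 14 mg/L.
Mass: 14 mg/L × 791,000 L = 11,070 g cyanuric acid.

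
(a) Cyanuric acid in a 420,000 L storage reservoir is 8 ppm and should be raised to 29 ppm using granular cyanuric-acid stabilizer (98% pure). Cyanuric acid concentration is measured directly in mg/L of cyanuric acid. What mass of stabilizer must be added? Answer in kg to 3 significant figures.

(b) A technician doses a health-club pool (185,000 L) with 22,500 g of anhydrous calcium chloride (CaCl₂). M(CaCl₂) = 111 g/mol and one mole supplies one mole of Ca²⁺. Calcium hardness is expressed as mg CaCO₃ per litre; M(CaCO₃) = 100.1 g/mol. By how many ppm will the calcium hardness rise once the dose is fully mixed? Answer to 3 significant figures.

(a) CYA to add: (29 − 8) = 21 mg/L × 420,000 L = 8820 g cyanuric acid.
(a) At 98% purity: 8820 / 0.98 = 9000 g product.

(b) Moles of Ca²⁺: 22,500 g ÷ 111 g/mol = 202.7 mol.
(b) As CaCO₃: 202.7 mol × 100.1 g/mol = 20,290 g.
(b) Rise: 20,290 g / 185,000 L × 1000 = 109.7 mg/L.

(a) 9.00 kg; (b) 110 ppm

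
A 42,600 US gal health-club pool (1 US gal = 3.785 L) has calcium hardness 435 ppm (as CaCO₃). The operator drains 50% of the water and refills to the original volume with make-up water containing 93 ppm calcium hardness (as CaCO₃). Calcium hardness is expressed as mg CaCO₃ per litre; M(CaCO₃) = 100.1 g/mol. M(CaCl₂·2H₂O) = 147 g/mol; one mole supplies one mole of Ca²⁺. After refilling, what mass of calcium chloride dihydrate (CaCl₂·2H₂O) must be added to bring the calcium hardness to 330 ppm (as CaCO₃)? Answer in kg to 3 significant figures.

Volume: 42,600 US gal × 3.785 L/gal = 161,241 L.
After draining 50% and refilling: 435 × 0.50 + 93 × 0.50 = 264 ppm.
Deficit to target: 330 − 264 = 66 mg/L.
As CaCO₃: 66 mg/L × 161,241 L = 10,640 g; ÷ 100.1 = 106.3 mol Ca²⁺.
Mass: 106.3 × 147 = 15,630 g.

15.6 kg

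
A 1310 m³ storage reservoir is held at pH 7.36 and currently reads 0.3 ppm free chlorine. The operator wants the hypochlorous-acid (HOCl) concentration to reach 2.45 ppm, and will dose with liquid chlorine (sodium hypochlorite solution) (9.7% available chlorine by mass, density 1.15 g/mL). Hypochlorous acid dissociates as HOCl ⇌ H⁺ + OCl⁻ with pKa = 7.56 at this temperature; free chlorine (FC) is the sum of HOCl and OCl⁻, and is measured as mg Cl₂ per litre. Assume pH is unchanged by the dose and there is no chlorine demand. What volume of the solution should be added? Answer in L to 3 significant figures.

43.4 L

Volume: 1310 m³ = 1,310,000 L.
[OCl⁻]/[HOCl] = 10^(pH − pKa) = 10^(7.36 − 7.56) = 0.631; fraction as HOCl = 1/(1 + 0.631) = 0.6131.
Free chlorine required for 2.45 ppm HOCl: 2.45 / 0.6131 = 3.996 ppm.
FC to add: 3.996 − 0.3 = 3.696 mg/L as Cl₂.
Cl₂ equivalent: 3.696 mg/L × 1,310,000 L = 4842 g.
Product at 9.7% available Cl: 4842 / 0.097 = 49,910 g.
Volume: 49,910 g ÷ 1.15 g/mL = 43,400 mL.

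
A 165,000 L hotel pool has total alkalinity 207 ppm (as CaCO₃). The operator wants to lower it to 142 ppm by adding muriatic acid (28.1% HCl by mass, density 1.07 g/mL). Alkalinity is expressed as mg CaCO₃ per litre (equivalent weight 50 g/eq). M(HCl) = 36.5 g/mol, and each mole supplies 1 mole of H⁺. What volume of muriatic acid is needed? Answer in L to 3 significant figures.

Alkalinity to neutralize: (207 − 142) = 65 mg/L as CaCO₃ × 165,000 L = 10,720 g as CaCO₃.
Equivalents of H⁺ required: 10,720 ÷ 50 g/eq = 214.5 eq = 214.5 mol HCl.
Mass of HCl: 214.5 × 36.5 = 7829 g.
Mass of 28.1% solution: 7829 / 0.281 = 27,860 g.
Volume: 27,860 g ÷ 1.07 g/mL = 26,040 mL.

26.0 L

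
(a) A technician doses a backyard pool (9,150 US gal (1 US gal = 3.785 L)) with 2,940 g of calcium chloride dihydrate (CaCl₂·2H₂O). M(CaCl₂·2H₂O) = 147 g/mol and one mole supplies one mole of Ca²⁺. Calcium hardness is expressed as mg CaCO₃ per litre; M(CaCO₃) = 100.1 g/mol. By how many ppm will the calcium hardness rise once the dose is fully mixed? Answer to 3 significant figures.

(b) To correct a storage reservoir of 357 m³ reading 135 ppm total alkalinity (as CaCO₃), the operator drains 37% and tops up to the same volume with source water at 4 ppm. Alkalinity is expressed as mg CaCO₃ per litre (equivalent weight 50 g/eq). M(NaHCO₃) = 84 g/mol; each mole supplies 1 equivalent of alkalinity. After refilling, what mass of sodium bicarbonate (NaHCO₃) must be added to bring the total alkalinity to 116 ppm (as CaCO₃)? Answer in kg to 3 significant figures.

(a) Volume: 9,150 US gal × 3.785 L/gal = 34,633 L.
(a) Moles of Ca²⁺: 2,940 g ÷ 147 g/mol = 20 mol.
(a) As CaCO₃: 20 mol × 100.1 g/mol = 2002 g.
(a) Rise: 2002 g / 34,633 L × 1000 = 57.81 mg/L.

(b) Volume: 357 m³ = 357,000 L.
(b) After draining 37% and refilling: 135 × 0.63 + 4 × 0.37 = 86.53 ppm.
(b) Deficit to target: 116 − 86.53 = 29.47 mg/L.
(b) As CaCO₃: 29.47 mg/L × 357,000 L = 10,520 g; ÷ 50 g/eq ÷ 1 = 210.4 mol NaHCO₃.
(b) Mass: 210.4 × 84 = 17,670 g.

(a) 57.8 ppm; (b) 17.7 kg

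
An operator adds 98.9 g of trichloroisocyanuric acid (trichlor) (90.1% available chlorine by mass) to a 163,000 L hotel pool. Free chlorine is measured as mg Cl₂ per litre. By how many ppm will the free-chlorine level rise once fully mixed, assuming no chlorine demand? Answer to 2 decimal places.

0.55 ppm

Available chlorine delivered: 98.9 g × 0.901 = 89.11 g as Cl₂.
Concentration rise: 89.11 g / 163,000 L = 0.5467 mg/L = 0.55 ppm.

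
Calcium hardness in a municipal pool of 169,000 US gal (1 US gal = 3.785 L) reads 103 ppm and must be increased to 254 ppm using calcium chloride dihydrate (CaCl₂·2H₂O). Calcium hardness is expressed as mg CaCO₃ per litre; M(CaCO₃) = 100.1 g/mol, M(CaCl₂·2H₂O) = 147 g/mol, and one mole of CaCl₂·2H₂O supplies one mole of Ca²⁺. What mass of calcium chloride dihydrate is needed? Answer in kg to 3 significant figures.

Volume: 169,000 US gal × 3.785 L/gal = 639,665 L.
Hardness to add: (254 − 103) = 151 mg/L as CaCO₃ × 639,665 L = 96,590 g as CaCO₃.
Moles of Ca²⁺ (1 mol Ca²⁺ ≡ 1 mol CaCO₃): 96,590 / 100.1 g/mol = 964.9 mol.
Mass of CaCl₂·2H₂O: 964.9 × 147 = 141,800 g.

142 kg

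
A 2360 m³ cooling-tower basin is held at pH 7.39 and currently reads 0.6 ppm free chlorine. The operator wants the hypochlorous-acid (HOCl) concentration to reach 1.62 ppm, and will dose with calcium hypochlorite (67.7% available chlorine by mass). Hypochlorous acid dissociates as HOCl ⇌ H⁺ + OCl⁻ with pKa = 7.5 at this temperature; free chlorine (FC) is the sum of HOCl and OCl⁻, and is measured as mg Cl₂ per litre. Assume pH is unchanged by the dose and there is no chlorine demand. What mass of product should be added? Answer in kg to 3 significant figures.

Volume: 2360 m³ = 2,360,000 L.
[OCl⁻]/[HOCl] = 10^(pH − pKa) = 10^(7.39 − 7.5) = 0.7762; fraction as HOCl = 1/(1 + 0.7762) = 0.563.
Free chlorine required for 1.62 ppm HOCl: 1.62 / 0.563 = 2.878 ppm.
FC to add: 2.878 − 0.6 = 2.278 mg/L as Cl₂.
Cl₂ equivalent: 2.278 mg/L × 2,360,000 L = 5375 g.
Product at 67.7% available Cl: 5375 / 0.677 = 7939 g.

7.94 kg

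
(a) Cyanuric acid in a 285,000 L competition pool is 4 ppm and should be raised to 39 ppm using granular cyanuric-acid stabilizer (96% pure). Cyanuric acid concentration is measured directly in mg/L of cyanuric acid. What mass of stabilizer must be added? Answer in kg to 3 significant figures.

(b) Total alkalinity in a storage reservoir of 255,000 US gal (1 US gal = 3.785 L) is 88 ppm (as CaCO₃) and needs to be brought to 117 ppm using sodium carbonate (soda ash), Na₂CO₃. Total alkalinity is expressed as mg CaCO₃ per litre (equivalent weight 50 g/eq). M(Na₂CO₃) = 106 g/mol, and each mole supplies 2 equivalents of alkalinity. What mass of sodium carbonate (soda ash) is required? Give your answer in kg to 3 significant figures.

(a) 10.4 kg; (b) 29.7 kg

(a) CYA to add: (39 − 4) = 35 mg/L × 285,000 L = 9975 g cyanuric acid.
(a) At 96% purity: 9975 / 0.96 = 10,390 g product.

(b) Volume: 255,000 US gal × 3.785 L/gal = 965,175 L.
(b) Alkalinity to add: (117 − 88) = 29 mg/L as CaCO₃ × 965,175 L = 27,990 g as CaCO₃.
(b) Equivalents: 27,990 g ÷ 50 g/eq = 559.8 eq.
(b) Each mole of Na₂CO₃ supplies 2 eq, so 559.8 / 2 = 279.9 mol.
(b) Mass: 279.9 mol × 106 g/mol = 29,670 g.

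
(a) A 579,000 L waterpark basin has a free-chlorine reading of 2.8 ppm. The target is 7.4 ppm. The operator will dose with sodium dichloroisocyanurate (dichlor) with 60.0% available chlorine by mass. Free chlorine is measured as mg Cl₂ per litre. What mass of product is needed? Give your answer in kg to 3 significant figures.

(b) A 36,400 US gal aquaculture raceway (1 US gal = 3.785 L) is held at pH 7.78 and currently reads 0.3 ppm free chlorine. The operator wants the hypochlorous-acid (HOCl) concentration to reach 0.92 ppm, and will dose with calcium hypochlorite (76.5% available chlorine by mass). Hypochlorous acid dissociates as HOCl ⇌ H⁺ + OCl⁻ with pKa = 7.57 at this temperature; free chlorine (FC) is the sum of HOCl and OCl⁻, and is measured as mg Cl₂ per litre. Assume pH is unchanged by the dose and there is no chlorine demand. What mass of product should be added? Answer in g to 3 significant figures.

(a) 4.44 kg; (b) 380 g

(a) Chlorine deficit: 7.4 − 2.8 = 4.6 ppm = 4.6 mg/L as Cl₂.
(a) Cl₂ equivalent needed: 4.6 mg/L × 579,000 L = 2,663,000 mg = 2663 g.
(a) Product at 60.0% available chlorine: 2663 / 0.6 = 4439 g.

(b) Volume: 36,400 US gal × 3.785 L/gal = 137,774 L.
(b) [OCl⁻]/[HOCl] = 10^(pH − pKa) = 10^(7.78 − 7.57) = 1.622; fraction as HOCl = 1/(1 + 1.622) = 0.3814.
(b) Free chlorine required for 0.92 ppm HOCl: 0.92 / 0.3814 = 2.412 ppm.
(b) FC to add: 2.412 − 0.3 = 2.112 mg/L as Cl₂.
(b) Cl₂ equivalent: 2.112 mg/L × 137,774 L = 291 g.
(b) Product at 76.5% available Cl: 291 / 0.765 = 380.4 g.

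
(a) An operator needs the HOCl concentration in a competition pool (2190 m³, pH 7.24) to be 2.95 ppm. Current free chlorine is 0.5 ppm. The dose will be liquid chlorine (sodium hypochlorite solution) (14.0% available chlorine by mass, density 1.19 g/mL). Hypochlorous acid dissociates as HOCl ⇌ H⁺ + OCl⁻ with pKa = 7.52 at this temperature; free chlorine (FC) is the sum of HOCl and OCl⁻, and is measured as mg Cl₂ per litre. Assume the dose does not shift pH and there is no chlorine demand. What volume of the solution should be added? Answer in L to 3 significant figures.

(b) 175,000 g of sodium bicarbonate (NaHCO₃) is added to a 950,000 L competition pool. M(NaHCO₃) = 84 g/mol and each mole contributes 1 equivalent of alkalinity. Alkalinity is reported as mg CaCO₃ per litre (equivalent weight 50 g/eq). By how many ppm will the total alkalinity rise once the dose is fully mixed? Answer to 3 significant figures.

(a) 52.6 L; (b) 110 ppm

(a) Volume: 2190 m³ = 2,190,000 L.
(a) [OCl⁻]/[HOCl] = 10^(pH − pKa) = 10^(7.24 − 7.52) = 0.5248; fraction as HOCl = 1/(1 + 0.5248) = 0.6558.
(a) Free chlorine required for 2.95 ppm HOCl: 2.95 / 0.6558 = 4.498 ppm.
(a) FC to add: 4.498 − 0.5 = 3.998 mg/L as Cl₂.
(a) Cl₂ equivalent: 3.998 mg/L × 2,190,000 L = 8756 g.
(a) Product at 14.0% available Cl: 8756 / 0.14 = 62,540 g.
(a) Volume: 62,540 g ÷ 1.19 g/mL = 52,560 mL.

(b) Moles of NaHCO₃: 175,000 g ÷ 84 g/mol = 2083 mol → 2083 eq of alkalinity.
(b) As CaCO₃: 2083 eq × 50 g/eq = 104,200 g.
(b) Rise: 104,200 g / 950,000 L × 1000 = 109.6 mg/L.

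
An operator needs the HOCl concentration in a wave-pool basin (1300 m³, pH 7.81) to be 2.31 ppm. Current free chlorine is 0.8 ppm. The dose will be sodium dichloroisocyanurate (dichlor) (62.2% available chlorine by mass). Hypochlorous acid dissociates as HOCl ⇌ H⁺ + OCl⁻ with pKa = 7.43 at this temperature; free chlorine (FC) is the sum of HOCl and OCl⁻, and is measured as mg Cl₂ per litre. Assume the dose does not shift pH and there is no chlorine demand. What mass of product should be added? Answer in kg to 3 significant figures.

Volume: 1300 m³ = 1,300,000 L.
[OCl⁻]/[HOCl] = 10^(pH − pKa) = 10^(7.81 − 7.43) = 2.399; fraction as HOCl = 1/(1 + 2.399) = 0.2942.
Free chlorine required for 2.31 ppm HOCl: 2.31 / 0.2942 = 7.851 ppm.
FC to add: 7.851 − 0.8 = 7.051 mg/L as Cl₂.
Cl₂ equivalent: 7.051 mg/L × 1,300,000 L = 9167 g.
Product at 62.2% available Cl: 9167 / 0.622 = 14,740 g.

14.7 kg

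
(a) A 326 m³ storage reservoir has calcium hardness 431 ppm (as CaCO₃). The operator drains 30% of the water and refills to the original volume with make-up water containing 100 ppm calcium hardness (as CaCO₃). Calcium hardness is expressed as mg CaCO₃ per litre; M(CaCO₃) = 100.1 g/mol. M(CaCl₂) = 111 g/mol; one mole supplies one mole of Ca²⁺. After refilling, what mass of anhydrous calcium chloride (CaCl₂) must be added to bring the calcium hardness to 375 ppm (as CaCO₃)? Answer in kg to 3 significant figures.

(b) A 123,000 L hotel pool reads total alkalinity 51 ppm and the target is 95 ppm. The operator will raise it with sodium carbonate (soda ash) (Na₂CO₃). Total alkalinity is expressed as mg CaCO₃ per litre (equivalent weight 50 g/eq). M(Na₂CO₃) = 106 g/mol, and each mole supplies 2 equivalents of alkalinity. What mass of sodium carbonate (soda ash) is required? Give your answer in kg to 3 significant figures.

(a) 15.7 kg; (b) 5.74 kg

(a) Volume: 326 m³ = 326,000 L.
(a) After draining 30% and refilling: 431 × 0.70 + 100 × 0.30 = 331.7 ppm.
(a) Deficit to target: 375 − 331.7 = 43.3 mg/L.
(a) As CaCO₃: 43.3 mg/L × 326,000 L = 14,120 g; ÷ 100.1 = 141 mol Ca²⁺.
(a) Mass: 141 × 111 = 15,650 g.

(b) Alkalinity to add: (95 − 51) = 44 mg/L as CaCO₃ × 123,000 L = 5412 g as CaCO₃.
(b) Equivalents: 5412 g ÷ 50 g/eq = 108.2 eq.
(b) Each mole of Na₂CO₃ supplies 2 eq, so 108.2 / 2 = 54.12 mol.
(b) Mass: 54.12 mol × 106 g/mol = 5737 g.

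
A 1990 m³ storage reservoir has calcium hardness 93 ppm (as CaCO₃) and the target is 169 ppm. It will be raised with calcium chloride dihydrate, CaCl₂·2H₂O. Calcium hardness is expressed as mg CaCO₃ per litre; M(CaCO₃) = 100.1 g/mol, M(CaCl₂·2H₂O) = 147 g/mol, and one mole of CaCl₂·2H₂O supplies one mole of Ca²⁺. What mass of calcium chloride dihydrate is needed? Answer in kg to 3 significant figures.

222 kg

Volume: 1990 m³ = 1,990,000 L.
Hardness to add: (169 − 93) = 76 mg/L as CaCO₃ × 1,990,000 L = 151,200 g as CaCO₃.
Moles of Ca²⁺ (1 mol Ca²⁺ ≡ 1 mol CaCO₃): 151,200 / 100.1 g/mol = 1511 mol.
Mass of CaCl₂·2H₂O: 1511 × 147 = 222,100 g.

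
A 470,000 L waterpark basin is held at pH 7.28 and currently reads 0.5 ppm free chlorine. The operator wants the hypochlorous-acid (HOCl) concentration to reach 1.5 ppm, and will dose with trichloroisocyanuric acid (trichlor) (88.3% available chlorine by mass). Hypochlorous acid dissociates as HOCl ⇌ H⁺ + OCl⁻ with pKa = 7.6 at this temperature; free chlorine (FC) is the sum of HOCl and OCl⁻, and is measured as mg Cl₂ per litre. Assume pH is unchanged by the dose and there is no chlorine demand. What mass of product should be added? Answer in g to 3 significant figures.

[OCl⁻]/[HOCl] = 10^(pH − pKa) = 10^(7.28 − 7.6) = 0.4786; fraction as HOCl = 1/(1 + 0.4786) = 0.6763.
Free chlorine required for 1.5 ppm HOCl: 1.5 / 0.6763 = 2.218 ppm.
FC to add: 2.218 − 0.5 = 1.718 mg/L as Cl₂.
Cl₂ equivalent: 1.718 mg/L × 470,000 L = 807.4 g.
Product at 88.3% available Cl: 807.4 / 0.883 = 914.4 g.

914 g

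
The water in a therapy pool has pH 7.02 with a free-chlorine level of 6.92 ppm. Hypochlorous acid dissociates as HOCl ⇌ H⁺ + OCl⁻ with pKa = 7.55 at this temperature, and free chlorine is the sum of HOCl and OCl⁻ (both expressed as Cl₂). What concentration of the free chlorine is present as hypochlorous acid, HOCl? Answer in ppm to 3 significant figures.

5.34 ppm

[OCl⁻]/[HOCl] = 10^(pH − pKa) = 10^(7.02 − 7.55) = 10^-0.53 = 0.2951.
Fraction as HOCl = 1 / (1 + 0.2951) = 0.7721.
HOCl = 0.7721 × 6.92 ppm = 5.343 ppm.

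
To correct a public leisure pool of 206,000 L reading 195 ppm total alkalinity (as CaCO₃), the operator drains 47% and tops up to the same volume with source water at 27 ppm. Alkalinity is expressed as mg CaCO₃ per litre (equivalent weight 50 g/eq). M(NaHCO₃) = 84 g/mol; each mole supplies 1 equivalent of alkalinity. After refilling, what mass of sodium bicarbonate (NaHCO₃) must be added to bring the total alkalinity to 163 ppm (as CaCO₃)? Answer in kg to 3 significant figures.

16.3 kg

After draining 47% and refilling: 195 × 0.53 + 27 × 0.47 = 116.04 ppm.
Deficit to target: 163 − 116.04 = 46.96 mg/L.
As CaCO₃: 46.96 mg/L × 206,000 L = 9674 g; ÷ 50 g/eq ÷ 1 = 193.5 mol NaHCO₃.
Mass: 193.5 × 84 = 16,250 g.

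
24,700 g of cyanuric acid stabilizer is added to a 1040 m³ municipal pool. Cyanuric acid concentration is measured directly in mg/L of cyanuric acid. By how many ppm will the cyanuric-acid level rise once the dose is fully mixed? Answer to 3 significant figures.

Volume: 1040 m³ = 1,040,000 L.
Rise: 24,700 g / 1,040,000 L × 1000 = 23.75 mg/L.

23.8 ppm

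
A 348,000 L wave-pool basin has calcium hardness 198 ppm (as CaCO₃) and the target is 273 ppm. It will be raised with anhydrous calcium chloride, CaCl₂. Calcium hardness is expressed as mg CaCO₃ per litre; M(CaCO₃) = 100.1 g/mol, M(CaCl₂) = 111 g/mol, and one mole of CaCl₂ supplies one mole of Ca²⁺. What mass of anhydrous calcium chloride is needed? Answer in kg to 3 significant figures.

28.9 kg

Hardness to add: (273 − 198) = 75 mg/L as CaCO₃ × 348,000 L = 26,100 g as CaCO₃.
Moles of Ca²⁺ (1 mol Ca²⁺ ≡ 1 mol CaCO₃): 26,100 / 100.1 g/mol = 260.7 mol.
Mass of CaCl₂: 260.7 × 111 = 28,940 g.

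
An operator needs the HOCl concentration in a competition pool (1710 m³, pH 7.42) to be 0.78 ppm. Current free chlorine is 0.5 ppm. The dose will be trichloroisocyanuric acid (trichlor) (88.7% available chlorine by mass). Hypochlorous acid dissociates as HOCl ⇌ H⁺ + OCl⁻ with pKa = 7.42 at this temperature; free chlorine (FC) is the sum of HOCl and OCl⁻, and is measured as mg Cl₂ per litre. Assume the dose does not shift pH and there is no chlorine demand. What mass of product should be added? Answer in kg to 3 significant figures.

Volume: 1710 m³ = 1,710,000 L.
[OCl⁻]/[HOCl] = 10^(pH − pKa) = 10^(7.42 − 7.42) = 1; fraction as HOCl = 1/(1 + 1) = 0.5.
Free chlorine required for 0.78 ppm HOCl: 0.78 / 0.5 = 1.56 ppm.
FC to add: 1.56 − 0.5 = 1.06 mg/L as Cl₂.
Cl₂ equivalent: 1.06 mg/L × 1,710,000 L = 1813 g.
Product at 88.7% available Cl: 1813 / 0.887 = 2044 g.

2.04 kg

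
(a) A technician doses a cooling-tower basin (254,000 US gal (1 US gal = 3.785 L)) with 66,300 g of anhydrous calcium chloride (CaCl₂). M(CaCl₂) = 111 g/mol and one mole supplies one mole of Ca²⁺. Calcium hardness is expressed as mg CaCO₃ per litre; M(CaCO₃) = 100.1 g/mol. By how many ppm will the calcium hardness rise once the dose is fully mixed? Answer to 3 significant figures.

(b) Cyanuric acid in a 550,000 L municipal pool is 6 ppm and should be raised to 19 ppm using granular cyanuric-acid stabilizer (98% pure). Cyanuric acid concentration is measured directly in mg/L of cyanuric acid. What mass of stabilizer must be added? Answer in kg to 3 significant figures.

(a) 62.2 ppm; (b) 7.30 kg

(a) Volume: 254,000 US gal × 3.785 L/gal = 961,390 L.
(a) Moles of Ca²⁺: 66,300 g ÷ 111 g/mol = 597.3 mol.
(a) As CaCO₃: 597.3 mol × 100.1 g/mol = 59,790 g.
(a) Rise: 59,790 g / 961,390 L × 1000 = 62.19 mg/L.

(b) CYA to add: (19 − 6) = 13 mg/L × 550,000 L = 7150 g cyanuric acid.
(b) At 98% purity: 7150 / 0.98 = 7296 g product.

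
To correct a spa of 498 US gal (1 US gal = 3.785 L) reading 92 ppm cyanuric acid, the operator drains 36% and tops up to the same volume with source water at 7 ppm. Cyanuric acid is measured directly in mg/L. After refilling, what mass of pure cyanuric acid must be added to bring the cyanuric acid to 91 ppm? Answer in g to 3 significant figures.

Volume: 498 US gal × 3.785 L/gal = 1,885 L.
After draining 36% and refilling: 92 × 0.64 + 7 × 0.36 = 61.4 ppm.
Deficit to target: 91 − 61.4 = 29.6 mg/L.
Mass: 29.6 mg/L × 1,885 L = 55.79 g cyanuric acid.

55.8 g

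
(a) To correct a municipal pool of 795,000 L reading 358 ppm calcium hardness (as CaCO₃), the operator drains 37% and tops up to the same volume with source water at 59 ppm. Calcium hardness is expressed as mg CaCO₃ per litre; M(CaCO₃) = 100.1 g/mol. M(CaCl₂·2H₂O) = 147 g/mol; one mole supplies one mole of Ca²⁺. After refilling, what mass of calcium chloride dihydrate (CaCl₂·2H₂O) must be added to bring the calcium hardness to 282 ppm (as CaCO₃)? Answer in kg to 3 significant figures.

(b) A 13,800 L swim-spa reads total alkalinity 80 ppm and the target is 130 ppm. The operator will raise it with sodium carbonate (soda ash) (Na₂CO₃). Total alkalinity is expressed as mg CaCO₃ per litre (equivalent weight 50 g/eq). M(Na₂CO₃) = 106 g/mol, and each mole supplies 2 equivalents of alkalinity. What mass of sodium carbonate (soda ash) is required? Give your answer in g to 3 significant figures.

(a) After draining 37% and refilling: 358 × 0.63 + 59 × 0.37 = 247.37 ppm.
(a) Deficit to target: 282 − 247.37 = 34.63 mg/L.
(a) As CaCO₃: 34.63 mg/L × 795,000 L = 27,530 g; ÷ 100.1 = 275 mol Ca²⁺.
(a) Mass: 275 × 147 = 40,430 g.

(b) Alkalinity to add: (130 − 80) = 50 mg/L as CaCO₃ × 13,800 L = 690 g as CaCO₃.
(b) Equivalents: 690 g ÷ 50 g/eq = 13.8 eq.
(b) Each mole of Na₂CO₃ supplies 2 eq, so 13.8 / 2 = 6.9 mol.
(b) Mass: 6.9 mol × 106 g/mol = 731.4 g.

(a) 40.4 kg; (b) 731 g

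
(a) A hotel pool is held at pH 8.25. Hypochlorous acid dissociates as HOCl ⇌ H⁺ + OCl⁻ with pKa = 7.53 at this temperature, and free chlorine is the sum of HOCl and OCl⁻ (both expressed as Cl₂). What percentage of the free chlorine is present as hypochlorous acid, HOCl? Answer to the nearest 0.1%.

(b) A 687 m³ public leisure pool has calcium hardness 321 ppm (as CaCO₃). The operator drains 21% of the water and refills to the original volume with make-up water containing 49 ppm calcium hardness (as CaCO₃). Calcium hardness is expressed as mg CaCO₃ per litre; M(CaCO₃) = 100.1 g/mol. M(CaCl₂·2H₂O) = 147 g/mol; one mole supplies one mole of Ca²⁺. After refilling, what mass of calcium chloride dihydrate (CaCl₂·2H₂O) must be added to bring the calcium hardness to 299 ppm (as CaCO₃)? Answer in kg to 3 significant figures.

(a) 16.0%; (b) 35.4 kg

(a) [OCl⁻]/[HOCl] = 10^(pH − pKa) = 10^(8.25 − 7.53) = 10^0.72 = 5.248.
(a) Fraction as HOCl = 1 / (1 + 5.248) = 0.16.

(b) Volume: 687 m³ = 687,000 L.
(b) After draining 21% and refilling: 321 × 0.79 + 49 × 0.21 = 263.88 ppm.
(b) Deficit to target: 299 − 263.88 = 35.12 mg/L.
(b) As CaCO₃: 35.12 mg/L × 687,000 L = 24,130 g; ÷ 100.1 = 241 mol Ca²⁺.
(b) Mass: 241 × 147 = 35,430 g.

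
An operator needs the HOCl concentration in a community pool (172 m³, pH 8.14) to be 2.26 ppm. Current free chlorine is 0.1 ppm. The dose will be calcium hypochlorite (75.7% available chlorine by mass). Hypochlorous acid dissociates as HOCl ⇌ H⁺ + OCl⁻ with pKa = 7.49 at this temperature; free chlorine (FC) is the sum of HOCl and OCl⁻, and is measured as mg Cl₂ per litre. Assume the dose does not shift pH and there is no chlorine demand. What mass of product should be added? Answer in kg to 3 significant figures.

Volume: 172 m³ = 172,000 L.
[OCl⁻]/[HOCl] = 10^(pH − pKa) = 10^(8.14 − 7.49) = 4.467; fraction as HOCl = 1/(1 + 4.467) = 0.1829.
Free chlorine required for 2.26 ppm HOCl: 2.26 / 0.1829 = 12.36 ppm.
FC to add: 12.36 − 0.1 = 12.26 mg/L as Cl₂.
Cl₂ equivalent: 12.26 mg/L × 172,000 L = 2108 g.
Product at 75.7% available Cl: 2108 / 0.757 = 2785 g.

2.78 kg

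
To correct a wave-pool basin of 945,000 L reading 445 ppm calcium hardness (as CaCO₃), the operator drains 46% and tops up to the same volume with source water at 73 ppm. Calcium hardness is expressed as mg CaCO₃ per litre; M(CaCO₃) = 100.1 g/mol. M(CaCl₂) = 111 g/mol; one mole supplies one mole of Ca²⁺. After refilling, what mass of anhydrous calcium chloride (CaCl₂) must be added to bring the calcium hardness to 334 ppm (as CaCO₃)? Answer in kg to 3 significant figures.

After draining 46% and refilling: 445 × 0.54 + 73 × 0.46 = 273.88 ppm.
Deficit to target: 334 − 273.88 = 60.12 mg/L.
As CaCO₃: 60.12 mg/L × 945,000 L = 56,810 g; ÷ 100.1 = 567.6 mol Ca²⁺.
Mass: 567.6 × 111 = 63,000 g.

63.0 kg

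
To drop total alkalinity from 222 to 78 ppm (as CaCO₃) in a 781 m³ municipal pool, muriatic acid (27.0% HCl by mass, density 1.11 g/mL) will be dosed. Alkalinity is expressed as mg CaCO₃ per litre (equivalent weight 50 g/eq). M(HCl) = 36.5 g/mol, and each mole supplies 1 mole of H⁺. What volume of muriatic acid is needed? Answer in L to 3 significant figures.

274 L

Volume: 781 m³ = 781,000 L.
Alkalinity to neutralize: (222 − 78) = 144 mg/L as CaCO₃ × 781,000 L = 112,500 g as CaCO₃.
Equivalents of H⁺ required: 112,500 ÷ 50 g/eq = 2249 eq = 2249 mol HCl.
Mass of HCl: 2249 × 36.5 = 82,100 g.
Mass of 27.0% solution: 82,100 / 0.27 = 304,100 g.
Volume: 304,100 g ÷ 1.11 g/mL = 273,900 mL.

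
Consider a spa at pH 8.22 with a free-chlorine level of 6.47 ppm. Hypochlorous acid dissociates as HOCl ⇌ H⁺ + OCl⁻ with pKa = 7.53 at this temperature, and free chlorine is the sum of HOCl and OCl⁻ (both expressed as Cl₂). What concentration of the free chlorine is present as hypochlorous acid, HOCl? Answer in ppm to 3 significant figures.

1.10 ppm

[OCl⁻]/[HOCl] = 10^(pH − pKa) = 10^(8.22 − 7.53) = 10^0.69 = 4.898.
Fraction as HOCl = 1 / (1 + 4.898) = 0.1696.
HOCl = 0.1696 × 6.47 ppm = 1.097 ppm.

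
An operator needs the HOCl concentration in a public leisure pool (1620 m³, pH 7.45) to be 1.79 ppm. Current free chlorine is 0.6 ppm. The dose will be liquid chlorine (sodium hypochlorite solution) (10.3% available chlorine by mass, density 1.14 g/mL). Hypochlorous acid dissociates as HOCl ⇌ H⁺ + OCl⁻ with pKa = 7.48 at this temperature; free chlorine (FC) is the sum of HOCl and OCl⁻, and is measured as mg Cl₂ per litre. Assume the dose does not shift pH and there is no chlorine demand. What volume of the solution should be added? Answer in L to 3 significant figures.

39.5 L

Volume: 1620 m³ = 1,620,000 L.
[OCl⁻]/[HOCl] = 10^(pH − pKa) = 10^(7.45 − 7.48) = 0.9333; fraction as HOCl = 1/(1 + 0.9333) = 0.5173.
Free chlorine required for 1.79 ppm HOCl: 1.79 / 0.5173 = 3.461 ppm.
FC to add: 3.461 − 0.6 = 2.861 mg/L as Cl₂.
Cl₂ equivalent: 2.861 mg/L × 1,620,000 L = 4634 g.
Product at 10.3% available Cl: 4634 / 0.103 = 44,990 g.
Volume: 44,990 g ÷ 1.14 g/mL = 39,470 mL.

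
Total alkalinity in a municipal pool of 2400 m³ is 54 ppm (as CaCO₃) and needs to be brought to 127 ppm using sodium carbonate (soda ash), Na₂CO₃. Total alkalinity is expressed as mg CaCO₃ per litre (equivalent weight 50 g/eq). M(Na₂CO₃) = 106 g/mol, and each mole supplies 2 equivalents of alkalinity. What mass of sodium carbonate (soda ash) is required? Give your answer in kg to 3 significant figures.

Volume: 2400 m³ = 2,400,000 L.
Alkalinity to add: (127 − 54) = 73 mg/L as CaCO₃ × 2,400,000 L = 175,200 g as CaCO₃.
Equivalents: 175,200 g ÷ 50 g/eq = 3504 eq.
Each mole of Na₂CO₃ supplies 2 eq, so 3504 / 2 = 1752 mol.
Mass: 1752 mol × 106 g/mol = 185,700 g.

186 kg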